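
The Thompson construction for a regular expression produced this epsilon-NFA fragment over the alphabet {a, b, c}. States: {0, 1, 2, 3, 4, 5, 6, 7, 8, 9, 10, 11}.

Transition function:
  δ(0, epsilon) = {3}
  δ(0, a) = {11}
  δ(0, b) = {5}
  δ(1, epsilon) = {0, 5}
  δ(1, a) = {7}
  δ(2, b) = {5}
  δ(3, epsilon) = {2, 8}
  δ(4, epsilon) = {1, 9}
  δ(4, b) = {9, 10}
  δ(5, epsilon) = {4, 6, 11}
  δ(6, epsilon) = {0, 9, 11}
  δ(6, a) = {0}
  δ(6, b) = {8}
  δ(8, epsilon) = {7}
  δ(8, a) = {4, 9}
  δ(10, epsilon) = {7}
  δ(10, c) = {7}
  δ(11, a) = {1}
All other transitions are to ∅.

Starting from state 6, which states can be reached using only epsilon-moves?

Start with {6}.
From 6 via epsilon: add 0, 9, 11.
From 0 via epsilon: add 3.
From 3 via epsilon: add 2, 8.
From 8 via epsilon: add 7.
No new states can be added; the closed set is {0, 2, 3, 6, 7, 8, 9, 11}.

{0, 2, 3, 6, 7, 8, 9, 11}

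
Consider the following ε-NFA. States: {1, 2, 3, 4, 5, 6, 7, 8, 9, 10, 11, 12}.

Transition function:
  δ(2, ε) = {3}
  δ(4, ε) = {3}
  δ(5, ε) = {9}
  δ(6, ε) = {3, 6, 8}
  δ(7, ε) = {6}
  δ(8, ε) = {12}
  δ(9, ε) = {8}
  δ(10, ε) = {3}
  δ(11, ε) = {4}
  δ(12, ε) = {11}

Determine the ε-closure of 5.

{3, 4, 5, 8, 9, 11, 12}

Start with {5}.
From 5 via ε: add 9.
From 9 via ε: add 8.
From 8 via ε: add 12.
From 12 via ε: add 11.
From 11 via ε: add 4.
From 4 via ε: add 3.
No new states can be added; the closed set is {3, 4, 5, 8, 9, 11, 12}.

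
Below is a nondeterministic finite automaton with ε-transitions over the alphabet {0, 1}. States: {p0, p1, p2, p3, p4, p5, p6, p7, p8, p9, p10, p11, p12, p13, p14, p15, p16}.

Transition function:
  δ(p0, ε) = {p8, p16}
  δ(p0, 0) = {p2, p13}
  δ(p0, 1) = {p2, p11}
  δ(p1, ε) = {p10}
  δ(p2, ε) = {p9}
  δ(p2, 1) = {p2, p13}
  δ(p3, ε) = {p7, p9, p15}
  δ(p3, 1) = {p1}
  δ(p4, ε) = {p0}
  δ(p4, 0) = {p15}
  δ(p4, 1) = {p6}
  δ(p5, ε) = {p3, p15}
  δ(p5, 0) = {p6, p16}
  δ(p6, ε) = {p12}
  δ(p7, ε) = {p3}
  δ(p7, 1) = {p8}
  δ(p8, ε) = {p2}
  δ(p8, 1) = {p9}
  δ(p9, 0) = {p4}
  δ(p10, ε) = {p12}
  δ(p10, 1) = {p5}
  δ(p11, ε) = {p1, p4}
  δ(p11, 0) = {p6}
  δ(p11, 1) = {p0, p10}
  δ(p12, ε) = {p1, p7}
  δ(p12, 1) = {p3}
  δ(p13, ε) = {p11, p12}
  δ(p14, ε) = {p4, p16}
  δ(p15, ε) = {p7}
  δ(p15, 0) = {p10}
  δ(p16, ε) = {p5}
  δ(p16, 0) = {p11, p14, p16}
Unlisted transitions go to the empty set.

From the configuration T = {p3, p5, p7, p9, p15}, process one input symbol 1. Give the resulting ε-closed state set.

{p1, p2, p3, p7, p8, p9, p10, p12, p15}

p3 on 1 → {p1}.
p7 on 1 → {p8}.
No 1-transition from p5, p9, p15.
Union after reading 1: {p1, p8}.
Now take the ε-closure:
From p1 via ε: add p10.
From p8 via ε: add p2.
From p2 via ε: add p9.
From p10 via ε: add p12.
From p12 via ε: add p7.
From p7 via ε: add p3.
From p3 via ε: add p15.
No new states can be added; the closed set is {p1, p2, p3, p7, p8, p9, p10, p12, p15}.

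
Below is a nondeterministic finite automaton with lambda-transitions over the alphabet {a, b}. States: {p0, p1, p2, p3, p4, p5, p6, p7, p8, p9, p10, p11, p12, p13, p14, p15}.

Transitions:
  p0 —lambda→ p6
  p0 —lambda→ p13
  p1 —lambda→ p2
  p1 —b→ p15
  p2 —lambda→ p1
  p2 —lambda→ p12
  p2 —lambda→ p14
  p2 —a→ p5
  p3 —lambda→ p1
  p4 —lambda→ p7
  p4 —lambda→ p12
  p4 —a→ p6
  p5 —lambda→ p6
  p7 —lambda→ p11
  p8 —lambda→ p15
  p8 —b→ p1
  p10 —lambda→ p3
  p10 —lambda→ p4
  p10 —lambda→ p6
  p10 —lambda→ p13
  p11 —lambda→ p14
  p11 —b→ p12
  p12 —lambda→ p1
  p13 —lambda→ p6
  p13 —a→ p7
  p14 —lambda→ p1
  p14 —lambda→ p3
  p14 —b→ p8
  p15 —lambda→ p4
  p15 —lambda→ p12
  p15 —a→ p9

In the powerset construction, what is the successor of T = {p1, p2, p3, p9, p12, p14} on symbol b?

p1 on b → {p15}.
p14 on b → {p8}.
No b-transition from p2, p3, p9, p12.
Union after reading b: {p8, p15}.
Now take the lambda-closure:
From p15 via lambda: add p4, p12.
From p4 via lambda: add p7.
From p12 via lambda: add p1.
From p1 via lambda: add p2.
From p7 via lambda: add p11.
From p2 via lambda: add p14.
From p14 via lambda: add p3.
No new states can be added; the closed set is {p1, p2, p3, p4, p7, p8, p11, p12, p14, p15}.

{p1, p2, p3, p4, p7, p8, p11, p12, p14, p15}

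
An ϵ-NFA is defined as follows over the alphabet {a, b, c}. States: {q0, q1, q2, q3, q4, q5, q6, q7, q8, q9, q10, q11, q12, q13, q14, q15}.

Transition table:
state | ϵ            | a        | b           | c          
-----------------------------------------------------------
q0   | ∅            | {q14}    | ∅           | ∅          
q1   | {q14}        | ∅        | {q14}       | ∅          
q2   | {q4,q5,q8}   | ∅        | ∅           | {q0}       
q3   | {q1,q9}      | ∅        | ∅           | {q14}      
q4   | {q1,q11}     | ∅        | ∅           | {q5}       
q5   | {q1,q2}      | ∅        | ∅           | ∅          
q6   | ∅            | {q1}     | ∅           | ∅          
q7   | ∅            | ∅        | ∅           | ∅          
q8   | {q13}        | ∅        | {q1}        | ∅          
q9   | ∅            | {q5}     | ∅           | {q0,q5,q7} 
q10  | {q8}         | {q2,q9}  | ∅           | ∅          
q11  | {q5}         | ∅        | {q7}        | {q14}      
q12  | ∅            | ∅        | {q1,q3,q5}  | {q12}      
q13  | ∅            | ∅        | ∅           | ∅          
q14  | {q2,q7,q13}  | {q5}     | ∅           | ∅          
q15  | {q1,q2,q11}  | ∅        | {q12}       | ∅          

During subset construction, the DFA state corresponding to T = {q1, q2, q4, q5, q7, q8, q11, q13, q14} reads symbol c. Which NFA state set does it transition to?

{q0, q1, q2, q4, q5, q7, q8, q11, q13, q14}

q2 on c → {q0}.
q4 on c → {q5}.
q11 on c → {q14}.
No c-transition from q1, q5, q7, q8, q13, q14.
Union after reading c: {q0, q5, q14}.
Now take the ϵ-closure:
From q5 via ϵ: add q1, q2.
From q14 via ϵ: add q7, q13.
From q2 via ϵ: add q4, q8.
From q4 via ϵ: add q11.
No new states can be added; the closed set is {q0, q1, q2, q4, q5, q7, q8, q11, q13, q14}.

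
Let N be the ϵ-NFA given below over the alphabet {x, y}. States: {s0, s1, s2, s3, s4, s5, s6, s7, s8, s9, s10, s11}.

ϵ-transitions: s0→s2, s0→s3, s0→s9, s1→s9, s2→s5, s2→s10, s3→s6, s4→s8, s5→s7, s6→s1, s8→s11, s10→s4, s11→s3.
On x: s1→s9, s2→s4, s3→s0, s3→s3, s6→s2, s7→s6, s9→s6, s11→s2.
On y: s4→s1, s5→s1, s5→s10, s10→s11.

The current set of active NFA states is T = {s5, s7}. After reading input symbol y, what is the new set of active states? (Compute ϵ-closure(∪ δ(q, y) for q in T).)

{s1, s3, s4, s6, s8, s9, s10, s11}

s5 on y → {s1, s10}.
No y-transition from s7.
Union after reading y: {s1, s10}.
Now take the ϵ-closure:
From s1 via ϵ: add s9.
From s10 via ϵ: add s4.
From s4 via ϵ: add s8.
From s8 via ϵ: add s11.
From s11 via ϵ: add s3.
From s3 via ϵ: add s6.
No new states can be added; the closed set is {s1, s3, s4, s6, s8, s9, s10, s11}.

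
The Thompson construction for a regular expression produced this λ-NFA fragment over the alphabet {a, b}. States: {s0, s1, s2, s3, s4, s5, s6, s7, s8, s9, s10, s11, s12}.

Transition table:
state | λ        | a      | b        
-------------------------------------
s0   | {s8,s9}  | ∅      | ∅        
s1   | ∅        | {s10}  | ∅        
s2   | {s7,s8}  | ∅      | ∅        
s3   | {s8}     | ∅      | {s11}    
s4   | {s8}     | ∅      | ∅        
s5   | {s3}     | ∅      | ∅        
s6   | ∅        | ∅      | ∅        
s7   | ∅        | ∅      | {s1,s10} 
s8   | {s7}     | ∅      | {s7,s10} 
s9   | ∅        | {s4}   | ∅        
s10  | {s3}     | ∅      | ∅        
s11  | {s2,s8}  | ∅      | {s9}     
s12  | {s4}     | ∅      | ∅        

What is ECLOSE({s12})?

Start with {s12}.
From s12 via λ: add s4.
From s4 via λ: add s8.
From s8 via λ: add s7.
No new states can be added; the closed set is {s4, s7, s8, s12}.

{s4, s7, s8, s12}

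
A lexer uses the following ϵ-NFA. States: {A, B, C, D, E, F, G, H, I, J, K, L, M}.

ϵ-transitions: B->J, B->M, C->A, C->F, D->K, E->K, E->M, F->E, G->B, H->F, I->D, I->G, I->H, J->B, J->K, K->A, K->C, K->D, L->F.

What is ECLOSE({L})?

Start with {L}.
From L via ϵ: add F.
From F via ϵ: add E.
From E via ϵ: add K, M.
From K via ϵ: add A, C, D.
No new states can be added; the closed set is {A, C, D, E, F, K, L, M}.

{A, C, D, E, F, K, L, M}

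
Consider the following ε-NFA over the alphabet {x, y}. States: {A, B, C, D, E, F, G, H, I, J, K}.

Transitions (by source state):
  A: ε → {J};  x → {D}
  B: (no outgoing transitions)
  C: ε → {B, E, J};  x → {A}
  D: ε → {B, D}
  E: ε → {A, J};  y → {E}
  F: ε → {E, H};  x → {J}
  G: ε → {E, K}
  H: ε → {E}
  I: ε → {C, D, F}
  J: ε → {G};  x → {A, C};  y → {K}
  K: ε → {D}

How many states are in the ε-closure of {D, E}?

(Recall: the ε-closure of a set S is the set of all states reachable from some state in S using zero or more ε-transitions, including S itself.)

Start with {D, E}.
From D via ε: add B.
From E via ε: add A, J.
From J via ε: add G.
From G via ε: add K.
ε-closure = {A, B, D, E, G, J, K}, which has 7 states.

7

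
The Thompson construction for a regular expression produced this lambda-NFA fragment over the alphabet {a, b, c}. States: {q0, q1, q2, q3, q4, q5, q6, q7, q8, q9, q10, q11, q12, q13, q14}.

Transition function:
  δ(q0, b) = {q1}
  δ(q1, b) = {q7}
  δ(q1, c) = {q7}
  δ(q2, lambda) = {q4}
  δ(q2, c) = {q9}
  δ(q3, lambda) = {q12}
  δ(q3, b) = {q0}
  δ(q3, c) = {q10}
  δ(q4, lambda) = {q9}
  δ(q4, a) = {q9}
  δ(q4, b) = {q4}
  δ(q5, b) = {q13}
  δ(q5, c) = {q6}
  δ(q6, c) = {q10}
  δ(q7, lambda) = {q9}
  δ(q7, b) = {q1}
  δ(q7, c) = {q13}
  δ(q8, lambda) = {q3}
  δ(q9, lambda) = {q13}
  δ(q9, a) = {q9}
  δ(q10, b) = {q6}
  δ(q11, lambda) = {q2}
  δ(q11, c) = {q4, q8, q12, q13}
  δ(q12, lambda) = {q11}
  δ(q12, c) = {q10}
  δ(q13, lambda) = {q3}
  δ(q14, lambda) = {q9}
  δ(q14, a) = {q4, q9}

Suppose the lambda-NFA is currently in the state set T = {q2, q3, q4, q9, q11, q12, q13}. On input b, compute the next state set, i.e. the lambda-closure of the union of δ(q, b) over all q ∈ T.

q3 on b → {q0}.
q4 on b → {q4}.
No b-transition from q2, q9, q11, q12, q13.
Union after reading b: {q0, q4}.
Now take the lambda-closure:
From q4 via lambda: add q9.
From q9 via lambda: add q13.
From q13 via lambda: add q3.
From q3 via lambda: add q12.
From q12 via lambda: add q11.
From q11 via lambda: add q2.
No new states can be added; the closed set is {q0, q2, q3, q4, q9, q11, q12, q13}.

{q0, q2, q3, q4, q9, q11, q12, q13}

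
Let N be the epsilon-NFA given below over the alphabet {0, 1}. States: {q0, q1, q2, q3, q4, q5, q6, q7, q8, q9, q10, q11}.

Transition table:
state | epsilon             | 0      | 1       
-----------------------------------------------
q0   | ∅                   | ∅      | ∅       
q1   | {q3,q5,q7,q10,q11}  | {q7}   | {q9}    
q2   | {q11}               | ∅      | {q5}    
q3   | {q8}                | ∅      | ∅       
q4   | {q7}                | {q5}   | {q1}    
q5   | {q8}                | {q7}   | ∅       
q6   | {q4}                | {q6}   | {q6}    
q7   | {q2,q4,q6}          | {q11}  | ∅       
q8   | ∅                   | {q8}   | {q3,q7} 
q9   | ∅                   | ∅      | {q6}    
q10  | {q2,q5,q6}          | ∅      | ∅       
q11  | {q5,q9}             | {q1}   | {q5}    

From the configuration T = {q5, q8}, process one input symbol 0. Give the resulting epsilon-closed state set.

{q2, q4, q5, q6, q7, q8, q9, q11}

q5 on 0 → {q7}.
q8 on 0 → {q8}.
Union after reading 0: {q7, q8}.
Now take the epsilon-closure:
From q7 via epsilon: add q2, q4, q6.
From q2 via epsilon: add q11.
From q11 via epsilon: add q5, q9.
No new states can be added; the closed set is {q2, q4, q5, q6, q7, q8, q9, q11}.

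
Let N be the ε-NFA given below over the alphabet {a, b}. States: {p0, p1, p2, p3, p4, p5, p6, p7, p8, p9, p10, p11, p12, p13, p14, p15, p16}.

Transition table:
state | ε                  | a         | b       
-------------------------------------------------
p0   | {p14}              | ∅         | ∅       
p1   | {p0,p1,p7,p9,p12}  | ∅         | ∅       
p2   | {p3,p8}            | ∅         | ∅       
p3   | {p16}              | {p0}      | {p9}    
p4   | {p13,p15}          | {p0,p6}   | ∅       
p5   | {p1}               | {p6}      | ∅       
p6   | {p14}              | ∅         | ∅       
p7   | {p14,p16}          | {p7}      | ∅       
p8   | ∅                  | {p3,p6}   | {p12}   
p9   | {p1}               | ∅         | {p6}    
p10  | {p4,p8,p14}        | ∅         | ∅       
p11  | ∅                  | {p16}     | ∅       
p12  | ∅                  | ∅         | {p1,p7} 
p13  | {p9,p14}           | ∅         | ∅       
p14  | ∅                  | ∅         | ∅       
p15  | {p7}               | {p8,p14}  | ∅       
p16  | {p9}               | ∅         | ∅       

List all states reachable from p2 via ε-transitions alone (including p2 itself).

{p0, p1, p2, p3, p7, p8, p9, p12, p14, p16}

Start with {p2}.
From p2 via ε: add p3, p8.
From p3 via ε: add p16.
From p16 via ε: add p9.
From p9 via ε: add p1.
From p1 via ε: add p0, p7, p12.
From p0 via ε: add p14.
No new states can be added; the closed set is {p0, p1, p2, p3, p7, p8, p9, p12, p14, p16}.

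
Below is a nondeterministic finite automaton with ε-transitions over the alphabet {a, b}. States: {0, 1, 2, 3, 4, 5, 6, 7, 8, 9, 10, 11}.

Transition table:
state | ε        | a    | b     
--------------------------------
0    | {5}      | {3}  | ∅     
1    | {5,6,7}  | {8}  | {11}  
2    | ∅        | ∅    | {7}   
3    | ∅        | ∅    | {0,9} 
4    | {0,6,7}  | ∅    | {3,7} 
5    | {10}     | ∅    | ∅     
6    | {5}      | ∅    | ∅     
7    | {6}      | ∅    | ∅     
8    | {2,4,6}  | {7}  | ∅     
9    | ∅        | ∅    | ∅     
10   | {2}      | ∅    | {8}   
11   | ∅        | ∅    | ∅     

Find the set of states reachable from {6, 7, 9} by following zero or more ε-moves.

Start with {6, 7, 9}.
From 6 via ε: add 5.
From 5 via ε: add 10.
From 10 via ε: add 2.
No new states can be added; the closed set is {2, 5, 6, 7, 9, 10}.

{2, 5, 6, 7, 9, 10}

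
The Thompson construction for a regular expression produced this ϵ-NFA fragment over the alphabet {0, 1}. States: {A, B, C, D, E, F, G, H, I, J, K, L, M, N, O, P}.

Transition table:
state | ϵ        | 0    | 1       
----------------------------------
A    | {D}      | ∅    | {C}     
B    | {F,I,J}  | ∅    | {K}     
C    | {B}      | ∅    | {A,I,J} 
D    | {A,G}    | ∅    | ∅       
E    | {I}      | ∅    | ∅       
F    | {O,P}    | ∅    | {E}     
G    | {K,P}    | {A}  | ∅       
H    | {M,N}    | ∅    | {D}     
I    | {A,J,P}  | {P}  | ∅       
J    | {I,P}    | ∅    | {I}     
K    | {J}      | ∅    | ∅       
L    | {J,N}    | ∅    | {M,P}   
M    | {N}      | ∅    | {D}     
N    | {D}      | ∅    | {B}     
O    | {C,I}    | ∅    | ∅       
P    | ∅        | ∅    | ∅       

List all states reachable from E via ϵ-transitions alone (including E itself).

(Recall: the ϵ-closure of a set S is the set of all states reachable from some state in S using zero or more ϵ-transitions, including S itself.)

{A, D, E, G, I, J, K, P}

Start with {E}.
From E via ϵ: add I.
From I via ϵ: add A, J, P.
From A via ϵ: add D.
From D via ϵ: add G.
From G via ϵ: add K.
No new states can be added; the closed set is {A, D, E, G, I, J, K, P}.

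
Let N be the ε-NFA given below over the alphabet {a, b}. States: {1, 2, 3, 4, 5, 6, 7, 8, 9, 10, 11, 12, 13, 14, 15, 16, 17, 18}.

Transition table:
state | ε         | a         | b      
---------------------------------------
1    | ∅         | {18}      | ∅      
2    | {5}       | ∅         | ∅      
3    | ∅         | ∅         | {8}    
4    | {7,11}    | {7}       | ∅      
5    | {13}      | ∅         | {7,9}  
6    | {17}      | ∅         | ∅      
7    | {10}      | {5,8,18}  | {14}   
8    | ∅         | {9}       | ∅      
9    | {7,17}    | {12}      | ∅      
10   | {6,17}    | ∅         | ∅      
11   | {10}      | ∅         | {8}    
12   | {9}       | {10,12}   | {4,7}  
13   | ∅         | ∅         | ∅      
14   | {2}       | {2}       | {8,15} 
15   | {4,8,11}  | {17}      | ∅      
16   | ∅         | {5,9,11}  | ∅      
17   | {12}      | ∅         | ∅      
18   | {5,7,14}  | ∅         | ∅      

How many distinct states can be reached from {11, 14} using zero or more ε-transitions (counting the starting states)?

Start with {11, 14}.
From 11 via ε: add 10.
From 14 via ε: add 2.
From 2 via ε: add 5.
From 10 via ε: add 6, 17.
From 5 via ε: add 13.
From 17 via ε: add 12.
From 12 via ε: add 9.
From 9 via ε: add 7.
ε-closure = {2, 5, 6, 7, 9, 10, 11, 12, 13, 14, 17}, which has 11 states.

11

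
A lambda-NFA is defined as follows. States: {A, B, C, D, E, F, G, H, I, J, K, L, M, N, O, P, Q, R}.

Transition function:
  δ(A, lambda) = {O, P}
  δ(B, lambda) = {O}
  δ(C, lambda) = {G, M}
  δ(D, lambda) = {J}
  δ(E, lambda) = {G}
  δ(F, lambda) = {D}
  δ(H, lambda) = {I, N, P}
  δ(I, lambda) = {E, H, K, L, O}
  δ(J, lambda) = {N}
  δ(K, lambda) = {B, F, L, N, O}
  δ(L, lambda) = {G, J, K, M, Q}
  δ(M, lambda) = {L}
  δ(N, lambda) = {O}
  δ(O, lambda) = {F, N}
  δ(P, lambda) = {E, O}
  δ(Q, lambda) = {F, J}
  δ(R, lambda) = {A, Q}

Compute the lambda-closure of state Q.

{D, F, J, N, O, Q}

Start with {Q}.
From Q via lambda: add F, J.
From F via lambda: add D.
From J via lambda: add N.
From N via lambda: add O.
No new states can be added; the closed set is {D, F, J, N, O, Q}.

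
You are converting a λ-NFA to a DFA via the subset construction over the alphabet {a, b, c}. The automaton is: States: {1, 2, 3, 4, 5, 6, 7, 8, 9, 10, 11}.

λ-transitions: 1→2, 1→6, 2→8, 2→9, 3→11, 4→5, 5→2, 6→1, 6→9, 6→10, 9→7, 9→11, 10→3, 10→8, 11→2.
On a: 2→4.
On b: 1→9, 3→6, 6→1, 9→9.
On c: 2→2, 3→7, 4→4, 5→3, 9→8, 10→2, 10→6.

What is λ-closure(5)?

{2, 5, 7, 8, 9, 11}

Start with {5}.
From 5 via λ: add 2.
From 2 via λ: add 8, 9.
From 9 via λ: add 7, 11.
No new states can be added; the closed set is {2, 5, 7, 8, 9, 11}.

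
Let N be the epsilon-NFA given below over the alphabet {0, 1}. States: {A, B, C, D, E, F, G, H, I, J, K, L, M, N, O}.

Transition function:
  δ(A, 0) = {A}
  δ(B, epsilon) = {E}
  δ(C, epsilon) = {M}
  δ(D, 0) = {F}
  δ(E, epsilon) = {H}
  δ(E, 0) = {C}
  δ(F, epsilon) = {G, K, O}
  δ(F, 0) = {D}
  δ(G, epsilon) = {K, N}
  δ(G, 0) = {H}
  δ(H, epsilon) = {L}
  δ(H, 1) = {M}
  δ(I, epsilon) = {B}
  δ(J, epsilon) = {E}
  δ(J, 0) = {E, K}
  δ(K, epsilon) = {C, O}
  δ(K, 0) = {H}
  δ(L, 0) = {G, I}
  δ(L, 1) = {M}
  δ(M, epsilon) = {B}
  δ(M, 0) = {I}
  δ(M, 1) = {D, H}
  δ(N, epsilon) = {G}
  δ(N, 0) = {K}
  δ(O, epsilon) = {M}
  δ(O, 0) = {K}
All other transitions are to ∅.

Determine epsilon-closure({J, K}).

{B, C, E, H, J, K, L, M, O}

Start with {J, K}.
From J via epsilon: add E.
From K via epsilon: add C, O.
From C via epsilon: add M.
From E via epsilon: add H.
From H via epsilon: add L.
From M via epsilon: add B.
No new states can be added; the closed set is {B, C, E, H, J, K, L, M, O}.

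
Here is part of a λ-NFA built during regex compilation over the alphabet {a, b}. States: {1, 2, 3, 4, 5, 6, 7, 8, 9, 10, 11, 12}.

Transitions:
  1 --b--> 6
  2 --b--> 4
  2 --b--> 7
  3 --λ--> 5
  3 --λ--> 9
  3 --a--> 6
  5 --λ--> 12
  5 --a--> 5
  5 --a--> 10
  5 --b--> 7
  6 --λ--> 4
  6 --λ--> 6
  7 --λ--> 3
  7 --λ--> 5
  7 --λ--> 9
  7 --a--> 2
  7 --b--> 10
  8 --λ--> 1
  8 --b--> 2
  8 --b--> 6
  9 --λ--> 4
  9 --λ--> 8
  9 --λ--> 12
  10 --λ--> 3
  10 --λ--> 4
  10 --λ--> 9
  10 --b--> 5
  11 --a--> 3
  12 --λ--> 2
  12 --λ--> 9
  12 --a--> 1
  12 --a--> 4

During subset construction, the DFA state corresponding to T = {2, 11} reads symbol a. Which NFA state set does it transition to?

{1, 2, 3, 4, 5, 8, 9, 12}

11 on a → {3}.
No a-transition from 2.
Union after reading a: {3}.
Now take the λ-closure:
From 3 via λ: add 5, 9.
From 5 via λ: add 12.
From 9 via λ: add 4, 8.
From 8 via λ: add 1.
From 12 via λ: add 2.
No new states can be added; the closed set is {1, 2, 3, 4, 5, 8, 9, 12}.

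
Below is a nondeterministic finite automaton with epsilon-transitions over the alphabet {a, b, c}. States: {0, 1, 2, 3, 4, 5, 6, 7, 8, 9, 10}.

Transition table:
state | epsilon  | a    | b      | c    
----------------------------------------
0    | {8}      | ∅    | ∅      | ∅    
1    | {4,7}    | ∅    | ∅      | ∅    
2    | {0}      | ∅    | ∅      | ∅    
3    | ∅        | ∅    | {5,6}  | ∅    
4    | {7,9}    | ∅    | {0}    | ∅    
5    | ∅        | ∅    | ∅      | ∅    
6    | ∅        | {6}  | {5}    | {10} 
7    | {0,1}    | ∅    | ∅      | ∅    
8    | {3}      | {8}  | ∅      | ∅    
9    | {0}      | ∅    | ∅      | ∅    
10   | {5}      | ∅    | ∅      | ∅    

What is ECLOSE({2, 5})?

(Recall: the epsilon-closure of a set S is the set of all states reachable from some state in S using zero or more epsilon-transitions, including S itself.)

Start with {2, 5}.
From 2 via epsilon: add 0.
From 0 via epsilon: add 8.
From 8 via epsilon: add 3.
No new states can be added; the closed set is {0, 2, 3, 5, 8}.

{0, 2, 3, 5, 8}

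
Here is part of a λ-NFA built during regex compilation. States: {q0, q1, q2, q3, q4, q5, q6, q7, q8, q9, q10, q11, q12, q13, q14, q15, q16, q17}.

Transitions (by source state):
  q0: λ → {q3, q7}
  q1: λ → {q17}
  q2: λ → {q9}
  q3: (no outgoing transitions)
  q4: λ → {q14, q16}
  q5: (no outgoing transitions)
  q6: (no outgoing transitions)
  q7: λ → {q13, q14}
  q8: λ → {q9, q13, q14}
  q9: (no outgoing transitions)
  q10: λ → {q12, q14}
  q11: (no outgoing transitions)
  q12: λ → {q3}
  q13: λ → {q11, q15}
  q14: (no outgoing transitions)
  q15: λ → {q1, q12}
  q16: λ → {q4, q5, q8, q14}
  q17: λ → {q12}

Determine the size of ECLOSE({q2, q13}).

Start with {q2, q13}.
From q2 via λ: add q9.
From q13 via λ: add q11, q15.
From q15 via λ: add q1, q12.
From q1 via λ: add q17.
From q12 via λ: add q3.
λ-closure = {q1, q2, q3, q9, q11, q12, q13, q15, q17}, which has 9 states.

9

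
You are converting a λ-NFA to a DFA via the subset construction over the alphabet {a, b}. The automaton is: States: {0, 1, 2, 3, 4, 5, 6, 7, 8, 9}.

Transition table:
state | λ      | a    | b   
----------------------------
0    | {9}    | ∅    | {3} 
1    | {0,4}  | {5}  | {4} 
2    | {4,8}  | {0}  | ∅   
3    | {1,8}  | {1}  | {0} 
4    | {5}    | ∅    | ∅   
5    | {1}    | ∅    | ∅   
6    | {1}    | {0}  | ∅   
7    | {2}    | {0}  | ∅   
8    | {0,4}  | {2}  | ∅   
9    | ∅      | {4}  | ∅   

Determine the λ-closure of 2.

{0, 1, 2, 4, 5, 8, 9}

Start with {2}.
From 2 via λ: add 4, 8.
From 4 via λ: add 5.
From 8 via λ: add 0.
From 0 via λ: add 9.
From 5 via λ: add 1.
No new states can be added; the closed set is {0, 1, 2, 4, 5, 8, 9}.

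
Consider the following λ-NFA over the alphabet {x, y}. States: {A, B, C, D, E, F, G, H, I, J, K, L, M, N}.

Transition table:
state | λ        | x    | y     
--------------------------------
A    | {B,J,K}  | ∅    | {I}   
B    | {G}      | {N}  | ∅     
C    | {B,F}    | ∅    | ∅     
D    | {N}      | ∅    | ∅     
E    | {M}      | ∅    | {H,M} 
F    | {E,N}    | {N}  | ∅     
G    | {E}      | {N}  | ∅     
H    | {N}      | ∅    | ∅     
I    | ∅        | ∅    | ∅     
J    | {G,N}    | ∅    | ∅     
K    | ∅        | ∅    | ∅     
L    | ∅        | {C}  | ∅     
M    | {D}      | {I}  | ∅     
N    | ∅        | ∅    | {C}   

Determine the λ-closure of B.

{B, D, E, G, M, N}

Start with {B}.
From B via λ: add G.
From G via λ: add E.
From E via λ: add M.
From M via λ: add D.
From D via λ: add N.
No new states can be added; the closed set is {B, D, E, G, M, N}.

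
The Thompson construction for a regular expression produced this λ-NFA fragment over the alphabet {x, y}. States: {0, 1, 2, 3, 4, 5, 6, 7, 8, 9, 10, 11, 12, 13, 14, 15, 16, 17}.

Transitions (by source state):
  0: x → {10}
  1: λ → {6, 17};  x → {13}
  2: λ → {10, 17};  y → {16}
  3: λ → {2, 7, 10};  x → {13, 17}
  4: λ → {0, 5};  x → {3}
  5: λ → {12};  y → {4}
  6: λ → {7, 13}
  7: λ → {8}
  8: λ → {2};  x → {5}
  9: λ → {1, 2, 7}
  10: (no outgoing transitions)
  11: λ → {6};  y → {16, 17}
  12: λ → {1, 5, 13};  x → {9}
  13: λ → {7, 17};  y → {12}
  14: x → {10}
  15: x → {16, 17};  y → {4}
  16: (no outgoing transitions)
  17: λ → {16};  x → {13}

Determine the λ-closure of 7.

{2, 7, 8, 10, 16, 17}

Start with {7}.
From 7 via λ: add 8.
From 8 via λ: add 2.
From 2 via λ: add 10, 17.
From 17 via λ: add 16.
No new states can be added; the closed set is {2, 7, 8, 10, 16, 17}.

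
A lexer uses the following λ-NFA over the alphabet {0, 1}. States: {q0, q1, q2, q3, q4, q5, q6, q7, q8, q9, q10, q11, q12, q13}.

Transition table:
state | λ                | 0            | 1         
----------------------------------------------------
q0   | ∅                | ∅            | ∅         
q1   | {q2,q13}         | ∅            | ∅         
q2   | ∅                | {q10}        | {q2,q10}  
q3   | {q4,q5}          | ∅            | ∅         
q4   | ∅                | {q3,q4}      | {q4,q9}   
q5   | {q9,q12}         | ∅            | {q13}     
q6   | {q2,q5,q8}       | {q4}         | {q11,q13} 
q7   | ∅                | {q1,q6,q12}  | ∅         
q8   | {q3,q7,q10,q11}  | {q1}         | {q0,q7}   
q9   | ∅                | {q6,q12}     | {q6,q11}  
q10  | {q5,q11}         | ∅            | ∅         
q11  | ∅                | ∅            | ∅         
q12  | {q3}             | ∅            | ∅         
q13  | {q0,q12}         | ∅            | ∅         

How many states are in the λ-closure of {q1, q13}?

Start with {q1, q13}.
From q1 via λ: add q2.
From q13 via λ: add q0, q12.
From q12 via λ: add q3.
From q3 via λ: add q4, q5.
From q5 via λ: add q9.
λ-closure = {q0, q1, q2, q3, q4, q5, q9, q12, q13}, which has 9 states.

9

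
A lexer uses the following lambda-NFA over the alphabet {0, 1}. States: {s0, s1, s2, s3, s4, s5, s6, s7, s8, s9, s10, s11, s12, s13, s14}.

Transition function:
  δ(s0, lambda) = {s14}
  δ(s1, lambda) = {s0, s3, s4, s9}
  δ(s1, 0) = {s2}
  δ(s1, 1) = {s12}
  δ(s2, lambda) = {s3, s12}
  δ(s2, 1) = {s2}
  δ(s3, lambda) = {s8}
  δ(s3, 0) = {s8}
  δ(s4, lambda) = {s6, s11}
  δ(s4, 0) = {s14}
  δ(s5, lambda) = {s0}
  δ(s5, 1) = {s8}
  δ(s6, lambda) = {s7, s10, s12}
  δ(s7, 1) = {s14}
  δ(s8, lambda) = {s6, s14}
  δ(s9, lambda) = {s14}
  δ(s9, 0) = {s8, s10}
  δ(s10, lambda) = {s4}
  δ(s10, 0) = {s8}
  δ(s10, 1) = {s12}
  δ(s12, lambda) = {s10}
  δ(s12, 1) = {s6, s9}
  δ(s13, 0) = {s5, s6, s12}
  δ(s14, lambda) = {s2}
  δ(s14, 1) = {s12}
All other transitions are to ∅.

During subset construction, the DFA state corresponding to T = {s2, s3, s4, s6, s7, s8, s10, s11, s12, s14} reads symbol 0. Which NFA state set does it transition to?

{s2, s3, s4, s6, s7, s8, s10, s11, s12, s14}

s3 on 0 → {s8}.
s4 on 0 → {s14}.
s10 on 0 → {s8}.
No 0-transition from s2, s6, s7, s8, s11, s12, s14.
Union after reading 0: {s8, s14}.
Now take the lambda-closure:
From s8 via lambda: add s6.
From s14 via lambda: add s2.
From s2 via lambda: add s3, s12.
From s6 via lambda: add s7, s10.
From s10 via lambda: add s4.
From s4 via lambda: add s11.
No new states can be added; the closed set is {s2, s3, s4, s6, s7, s8, s10, s11, s12, s14}.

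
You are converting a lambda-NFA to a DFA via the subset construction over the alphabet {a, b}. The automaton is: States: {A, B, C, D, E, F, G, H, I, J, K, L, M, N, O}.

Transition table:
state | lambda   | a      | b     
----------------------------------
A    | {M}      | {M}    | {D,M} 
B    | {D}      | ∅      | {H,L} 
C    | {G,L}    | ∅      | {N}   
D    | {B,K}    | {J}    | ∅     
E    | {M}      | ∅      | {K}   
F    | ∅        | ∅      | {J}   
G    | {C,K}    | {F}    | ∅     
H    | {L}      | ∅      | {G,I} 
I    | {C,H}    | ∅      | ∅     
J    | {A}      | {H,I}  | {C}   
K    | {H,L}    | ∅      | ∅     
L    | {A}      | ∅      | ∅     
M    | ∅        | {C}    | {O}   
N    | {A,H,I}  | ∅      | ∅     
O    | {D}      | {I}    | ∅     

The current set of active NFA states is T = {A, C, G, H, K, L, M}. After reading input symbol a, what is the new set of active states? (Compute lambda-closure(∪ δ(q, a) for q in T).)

{A, C, F, G, H, K, L, M}

A on a → {M}.
G on a → {F}.
M on a → {C}.
No a-transition from C, H, K, L.
Union after reading a: {C, F, M}.
Now take the lambda-closure:
From C via lambda: add G, L.
From G via lambda: add K.
From L via lambda: add A.
From K via lambda: add H.
No new states can be added; the closed set is {A, C, F, G, H, K, L, M}.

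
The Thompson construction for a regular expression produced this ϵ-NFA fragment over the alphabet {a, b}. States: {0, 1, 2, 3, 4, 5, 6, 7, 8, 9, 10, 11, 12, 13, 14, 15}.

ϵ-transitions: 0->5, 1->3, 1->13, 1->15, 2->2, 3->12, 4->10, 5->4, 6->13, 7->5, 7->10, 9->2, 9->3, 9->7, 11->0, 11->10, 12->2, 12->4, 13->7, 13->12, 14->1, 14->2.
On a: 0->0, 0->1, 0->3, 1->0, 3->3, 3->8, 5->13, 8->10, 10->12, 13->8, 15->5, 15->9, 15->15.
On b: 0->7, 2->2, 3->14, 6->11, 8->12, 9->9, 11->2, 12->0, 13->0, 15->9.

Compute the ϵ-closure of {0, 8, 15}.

{0, 4, 5, 8, 10, 15}

Start with {0, 8, 15}.
From 0 via ϵ: add 5.
From 5 via ϵ: add 4.
From 4 via ϵ: add 10.
No new states can be added; the closed set is {0, 4, 5, 8, 10, 15}.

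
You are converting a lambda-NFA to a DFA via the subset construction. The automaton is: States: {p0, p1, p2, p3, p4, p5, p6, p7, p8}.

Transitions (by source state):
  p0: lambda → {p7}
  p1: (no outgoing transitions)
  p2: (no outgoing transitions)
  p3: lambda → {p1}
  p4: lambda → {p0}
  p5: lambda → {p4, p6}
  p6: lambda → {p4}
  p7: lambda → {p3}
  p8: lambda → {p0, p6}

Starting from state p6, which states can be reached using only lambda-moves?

{p0, p1, p3, p4, p6, p7}

Start with {p6}.
From p6 via lambda: add p4.
From p4 via lambda: add p0.
From p0 via lambda: add p7.
From p7 via lambda: add p3.
From p3 via lambda: add p1.
No new states can be added; the closed set is {p0, p1, p3, p4, p6, p7}.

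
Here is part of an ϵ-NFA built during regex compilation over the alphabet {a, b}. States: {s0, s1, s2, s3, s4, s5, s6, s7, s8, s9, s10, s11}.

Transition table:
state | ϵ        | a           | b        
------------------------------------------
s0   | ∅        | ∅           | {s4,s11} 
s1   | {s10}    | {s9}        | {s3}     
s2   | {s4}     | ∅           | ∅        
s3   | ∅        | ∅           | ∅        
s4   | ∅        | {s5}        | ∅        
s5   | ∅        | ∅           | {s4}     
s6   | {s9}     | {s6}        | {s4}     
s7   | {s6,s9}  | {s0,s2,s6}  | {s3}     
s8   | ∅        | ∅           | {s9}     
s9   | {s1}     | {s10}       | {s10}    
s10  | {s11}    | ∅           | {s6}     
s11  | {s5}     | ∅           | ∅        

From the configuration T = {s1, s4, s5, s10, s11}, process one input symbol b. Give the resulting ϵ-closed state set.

{s1, s3, s4, s5, s6, s9, s10, s11}

s1 on b → {s3}.
s5 on b → {s4}.
s10 on b → {s6}.
No b-transition from s4, s11.
Union after reading b: {s3, s4, s6}.
Now take the ϵ-closure:
From s6 via ϵ: add s9.
From s9 via ϵ: add s1.
From s1 via ϵ: add s10.
From s10 via ϵ: add s11.
From s11 via ϵ: add s5.
No new states can be added; the closed set is {s1, s3, s4, s5, s6, s9, s10, s11}.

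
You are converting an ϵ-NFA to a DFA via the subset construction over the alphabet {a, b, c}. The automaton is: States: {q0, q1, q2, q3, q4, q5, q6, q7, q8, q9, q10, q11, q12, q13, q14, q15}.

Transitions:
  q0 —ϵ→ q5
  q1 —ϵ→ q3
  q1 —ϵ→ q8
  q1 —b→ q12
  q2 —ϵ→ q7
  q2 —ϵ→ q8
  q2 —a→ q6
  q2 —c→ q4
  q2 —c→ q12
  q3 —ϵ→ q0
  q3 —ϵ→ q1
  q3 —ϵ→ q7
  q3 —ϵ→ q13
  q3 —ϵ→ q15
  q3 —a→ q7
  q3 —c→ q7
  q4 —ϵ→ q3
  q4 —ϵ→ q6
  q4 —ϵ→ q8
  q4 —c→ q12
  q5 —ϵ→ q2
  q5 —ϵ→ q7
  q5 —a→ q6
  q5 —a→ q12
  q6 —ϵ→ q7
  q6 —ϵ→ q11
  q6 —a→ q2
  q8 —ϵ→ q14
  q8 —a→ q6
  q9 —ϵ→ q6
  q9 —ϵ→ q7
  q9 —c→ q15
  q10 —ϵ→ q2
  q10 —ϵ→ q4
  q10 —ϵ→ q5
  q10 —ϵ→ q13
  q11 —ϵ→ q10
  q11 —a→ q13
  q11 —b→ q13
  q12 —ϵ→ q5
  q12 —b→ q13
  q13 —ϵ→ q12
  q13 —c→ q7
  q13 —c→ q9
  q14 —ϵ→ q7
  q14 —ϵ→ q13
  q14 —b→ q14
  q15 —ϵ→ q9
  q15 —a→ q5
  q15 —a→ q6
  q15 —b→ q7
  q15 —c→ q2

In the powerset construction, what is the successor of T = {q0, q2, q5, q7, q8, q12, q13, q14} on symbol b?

q12 on b → {q13}.
q14 on b → {q14}.
No b-transition from q0, q2, q5, q7, q8, q13.
Union after reading b: {q13, q14}.
Now take the ϵ-closure:
From q13 via ϵ: add q12.
From q14 via ϵ: add q7.
From q12 via ϵ: add q5.
From q5 via ϵ: add q2.
From q2 via ϵ: add q8.
No new states can be added; the closed set is {q2, q5, q7, q8, q12, q13, q14}.

{q2, q5, q7, q8, q12, q13, q14}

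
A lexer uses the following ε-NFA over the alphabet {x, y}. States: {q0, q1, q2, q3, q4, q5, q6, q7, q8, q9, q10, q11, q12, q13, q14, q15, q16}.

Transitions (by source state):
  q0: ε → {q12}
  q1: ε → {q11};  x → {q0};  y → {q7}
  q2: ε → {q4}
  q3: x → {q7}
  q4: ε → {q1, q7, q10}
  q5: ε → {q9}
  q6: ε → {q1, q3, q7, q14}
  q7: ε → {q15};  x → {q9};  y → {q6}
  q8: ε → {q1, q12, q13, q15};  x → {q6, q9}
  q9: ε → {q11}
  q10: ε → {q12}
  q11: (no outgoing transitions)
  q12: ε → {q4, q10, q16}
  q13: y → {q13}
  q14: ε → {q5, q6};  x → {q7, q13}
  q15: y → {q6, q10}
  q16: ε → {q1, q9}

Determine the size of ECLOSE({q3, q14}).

Start with {q3, q14}.
From q14 via ε: add q5, q6.
From q5 via ε: add q9.
From q6 via ε: add q1, q7.
From q1 via ε: add q11.
From q7 via ε: add q15.
ε-closure = {q1, q3, q5, q6, q7, q9, q11, q14, q15}, which has 9 states.

9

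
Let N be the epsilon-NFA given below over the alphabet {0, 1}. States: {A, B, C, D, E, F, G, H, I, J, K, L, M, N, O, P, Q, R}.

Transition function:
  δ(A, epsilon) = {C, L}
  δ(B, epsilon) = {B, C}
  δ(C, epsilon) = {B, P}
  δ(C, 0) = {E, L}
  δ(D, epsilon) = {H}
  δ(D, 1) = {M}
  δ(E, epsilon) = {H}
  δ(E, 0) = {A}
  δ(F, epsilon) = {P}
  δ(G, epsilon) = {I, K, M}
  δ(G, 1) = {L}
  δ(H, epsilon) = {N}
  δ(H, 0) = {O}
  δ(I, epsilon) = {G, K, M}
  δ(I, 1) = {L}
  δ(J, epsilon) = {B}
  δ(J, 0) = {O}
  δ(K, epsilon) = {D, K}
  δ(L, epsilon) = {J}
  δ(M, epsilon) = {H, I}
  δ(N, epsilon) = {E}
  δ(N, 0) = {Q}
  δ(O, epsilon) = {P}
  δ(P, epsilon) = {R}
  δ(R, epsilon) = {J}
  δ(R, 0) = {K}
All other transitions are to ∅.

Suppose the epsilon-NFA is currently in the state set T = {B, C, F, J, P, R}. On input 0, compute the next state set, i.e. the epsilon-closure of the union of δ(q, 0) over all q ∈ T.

C on 0 → {E, L}.
J on 0 → {O}.
R on 0 → {K}.
No 0-transition from B, F, P.
Union after reading 0: {E, K, L, O}.
Now take the epsilon-closure:
From E via epsilon: add H.
From K via epsilon: add D.
From L via epsilon: add J.
From O via epsilon: add P.
From H via epsilon: add N.
From J via epsilon: add B.
From P via epsilon: add R.
From B via epsilon: add C.
No new states can be added; the closed set is {B, C, D, E, H, J, K, L, N, O, P, R}.

{B, C, D, E, H, J, K, L, N, O, P, R}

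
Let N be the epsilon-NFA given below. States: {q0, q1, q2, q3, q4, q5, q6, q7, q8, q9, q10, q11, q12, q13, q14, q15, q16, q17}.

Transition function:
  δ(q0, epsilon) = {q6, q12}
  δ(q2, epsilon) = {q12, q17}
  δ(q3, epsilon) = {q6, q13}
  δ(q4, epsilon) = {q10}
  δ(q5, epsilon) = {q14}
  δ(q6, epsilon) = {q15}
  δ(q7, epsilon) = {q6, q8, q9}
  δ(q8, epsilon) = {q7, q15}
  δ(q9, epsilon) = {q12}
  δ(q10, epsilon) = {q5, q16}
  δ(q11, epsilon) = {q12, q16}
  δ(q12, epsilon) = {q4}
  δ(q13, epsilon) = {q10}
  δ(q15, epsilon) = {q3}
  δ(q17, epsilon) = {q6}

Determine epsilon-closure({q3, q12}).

Start with {q3, q12}.
From q3 via epsilon: add q6, q13.
From q12 via epsilon: add q4.
From q4 via epsilon: add q10.
From q6 via epsilon: add q15.
From q10 via epsilon: add q5, q16.
From q5 via epsilon: add q14.
No new states can be added; the closed set is {q3, q4, q5, q6, q10, q12, q13, q14, q15, q16}.

{q3, q4, q5, q6, q10, q12, q13, q14, q15, q16}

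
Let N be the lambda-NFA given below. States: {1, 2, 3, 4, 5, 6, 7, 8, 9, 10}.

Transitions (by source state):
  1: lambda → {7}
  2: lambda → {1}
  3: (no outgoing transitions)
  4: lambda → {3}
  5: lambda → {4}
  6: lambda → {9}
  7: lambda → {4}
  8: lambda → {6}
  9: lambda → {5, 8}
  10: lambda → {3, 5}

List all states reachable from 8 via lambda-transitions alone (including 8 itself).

Start with {8}.
From 8 via lambda: add 6.
From 6 via lambda: add 9.
From 9 via lambda: add 5.
From 5 via lambda: add 4.
From 4 via lambda: add 3.
No new states can be added; the closed set is {3, 4, 5, 6, 8, 9}.

{3, 4, 5, 6, 8, 9}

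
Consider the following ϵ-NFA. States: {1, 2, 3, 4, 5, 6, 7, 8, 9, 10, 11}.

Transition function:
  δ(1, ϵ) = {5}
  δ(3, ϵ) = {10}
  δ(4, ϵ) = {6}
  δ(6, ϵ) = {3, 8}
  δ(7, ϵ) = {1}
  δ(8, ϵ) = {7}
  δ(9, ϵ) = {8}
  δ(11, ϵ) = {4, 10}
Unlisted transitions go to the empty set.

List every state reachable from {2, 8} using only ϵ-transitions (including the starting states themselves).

Start with {2, 8}.
From 8 via ϵ: add 7.
From 7 via ϵ: add 1.
From 1 via ϵ: add 5.
No new states can be added; the closed set is {1, 2, 5, 7, 8}.

{1, 2, 5, 7, 8}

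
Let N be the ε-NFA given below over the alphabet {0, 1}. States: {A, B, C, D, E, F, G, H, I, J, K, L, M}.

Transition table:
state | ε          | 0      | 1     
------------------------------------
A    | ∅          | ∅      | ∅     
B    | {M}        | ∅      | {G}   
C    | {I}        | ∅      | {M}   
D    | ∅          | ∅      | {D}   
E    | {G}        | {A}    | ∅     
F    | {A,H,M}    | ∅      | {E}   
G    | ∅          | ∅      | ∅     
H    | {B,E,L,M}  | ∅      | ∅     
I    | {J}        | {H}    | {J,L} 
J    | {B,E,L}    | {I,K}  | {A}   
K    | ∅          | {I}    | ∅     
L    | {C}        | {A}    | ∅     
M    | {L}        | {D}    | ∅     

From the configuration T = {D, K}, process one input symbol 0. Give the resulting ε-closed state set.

{B, C, E, G, I, J, L, M}

K on 0 → {I}.
No 0-transition from D.
Union after reading 0: {I}.
Now take the ε-closure:
From I via ε: add J.
From J via ε: add B, E, L.
From B via ε: add M.
From E via ε: add G.
From L via ε: add C.
No new states can be added; the closed set is {B, C, E, G, I, J, L, M}.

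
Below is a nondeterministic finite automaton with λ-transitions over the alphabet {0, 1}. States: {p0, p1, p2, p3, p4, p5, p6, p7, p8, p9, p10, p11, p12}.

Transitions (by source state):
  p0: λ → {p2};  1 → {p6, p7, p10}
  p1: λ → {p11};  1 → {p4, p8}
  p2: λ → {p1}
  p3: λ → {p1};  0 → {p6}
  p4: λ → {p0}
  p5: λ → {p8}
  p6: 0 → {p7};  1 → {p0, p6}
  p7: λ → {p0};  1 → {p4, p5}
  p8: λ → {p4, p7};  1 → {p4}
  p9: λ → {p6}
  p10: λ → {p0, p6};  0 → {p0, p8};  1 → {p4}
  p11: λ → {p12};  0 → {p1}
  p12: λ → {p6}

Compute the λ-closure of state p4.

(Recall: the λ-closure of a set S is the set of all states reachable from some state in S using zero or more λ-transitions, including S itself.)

Start with {p4}.
From p4 via λ: add p0.
From p0 via λ: add p2.
From p2 via λ: add p1.
From p1 via λ: add p11.
From p11 via λ: add p12.
From p12 via λ: add p6.
No new states can be added; the closed set is {p0, p1, p2, p4, p6, p11, p12}.

{p0, p1, p2, p4, p6, p11, p12}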